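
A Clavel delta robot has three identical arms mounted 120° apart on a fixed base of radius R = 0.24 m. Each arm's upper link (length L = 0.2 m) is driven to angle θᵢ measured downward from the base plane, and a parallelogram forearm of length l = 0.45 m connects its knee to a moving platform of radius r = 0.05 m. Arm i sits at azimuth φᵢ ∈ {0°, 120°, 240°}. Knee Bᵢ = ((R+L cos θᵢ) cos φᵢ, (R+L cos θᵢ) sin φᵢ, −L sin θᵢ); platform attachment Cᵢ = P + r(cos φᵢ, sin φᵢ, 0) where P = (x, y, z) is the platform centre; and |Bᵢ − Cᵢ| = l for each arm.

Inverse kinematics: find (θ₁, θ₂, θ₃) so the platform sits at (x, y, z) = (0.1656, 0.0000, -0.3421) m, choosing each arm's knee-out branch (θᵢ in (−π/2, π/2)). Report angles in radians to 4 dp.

θ₁ = -0.2620, θ₂ = 0.9600, θ₃ = 0.9600

φ1=0.0° → target in arm frame (0.1656, 0.0000)
  A cos θ + B sin θ = C:  0.0244·cos θ + -0.3421·sin θ = 0.1122
  √(A²+B²)=0.3430;  θ1 = -1.4996+1.2376 ≈ -0.2620
φ2=120.0° → target in arm frame (-0.0828, -0.1434)
  e−x'=0.2728;  (l²−L²−(e−x')²−y'²−z²)/2L = -0.1238
  θ2 = atan2(B,A) + arccos(C/0.4376) = 0.9600
rotate P by −φ3: (-0.0828, 0.1434, -0.3421)
  A=0.2728, B=-0.3421, C=(l²−L²−A²−y'²−z²)/(2L)=-0.1238
  γ=atan2(-0.3421,0.2728)=-0.8976;  ψ=arccos(-0.2829)=1.8577;  θ3=γ+ψ≈0.9600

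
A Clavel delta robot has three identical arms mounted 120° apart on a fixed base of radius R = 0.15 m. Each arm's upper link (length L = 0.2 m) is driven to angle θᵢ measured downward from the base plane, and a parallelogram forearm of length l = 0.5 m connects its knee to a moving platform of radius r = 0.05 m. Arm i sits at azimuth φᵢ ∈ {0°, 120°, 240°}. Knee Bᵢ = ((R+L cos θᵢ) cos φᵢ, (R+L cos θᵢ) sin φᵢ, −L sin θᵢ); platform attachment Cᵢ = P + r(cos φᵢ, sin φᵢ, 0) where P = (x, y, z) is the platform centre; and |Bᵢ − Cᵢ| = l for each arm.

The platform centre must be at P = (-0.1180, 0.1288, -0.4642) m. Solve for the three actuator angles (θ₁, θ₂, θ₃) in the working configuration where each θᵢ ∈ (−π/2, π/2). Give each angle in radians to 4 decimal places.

θ₁ = 0.7852, θ₂ = -0.0875, θ₃ = 0.6108

arm 1 (φ=0.0°): x'=-0.1180, y'=0.1288
  A cos θ + B sin θ = C:  0.2180·cos θ + -0.4642·sin θ = -0.1740
  γ=atan2(-0.4642,0.2180)=-1.1317;  ψ=arccos(-0.3393)=1.9169;  θ1=γ+ψ≈0.7852
φ2=120.0° → target in arm frame (0.1705, 0.0378)
  e−x'=-0.0705;  (l²−L²−(e−x')²−y'²−z²)/2L = -0.0297
  γ=atan2(-0.4642,-0.0705)=-1.7216;  ψ=arccos(-0.0633)=1.6341;  θ2=γ+ψ≈-0.0875
rotate P by −φ3: (-0.0525, -0.1666, -0.4642)
  A cos θ + B sin θ = C:  0.1525·cos θ + -0.4642·sin θ = -0.1413
  γ=atan2(-0.4642,0.1525)=-1.2533;  ψ=arccos(-0.2891)=1.8641;  θ3=γ+ψ≈0.6108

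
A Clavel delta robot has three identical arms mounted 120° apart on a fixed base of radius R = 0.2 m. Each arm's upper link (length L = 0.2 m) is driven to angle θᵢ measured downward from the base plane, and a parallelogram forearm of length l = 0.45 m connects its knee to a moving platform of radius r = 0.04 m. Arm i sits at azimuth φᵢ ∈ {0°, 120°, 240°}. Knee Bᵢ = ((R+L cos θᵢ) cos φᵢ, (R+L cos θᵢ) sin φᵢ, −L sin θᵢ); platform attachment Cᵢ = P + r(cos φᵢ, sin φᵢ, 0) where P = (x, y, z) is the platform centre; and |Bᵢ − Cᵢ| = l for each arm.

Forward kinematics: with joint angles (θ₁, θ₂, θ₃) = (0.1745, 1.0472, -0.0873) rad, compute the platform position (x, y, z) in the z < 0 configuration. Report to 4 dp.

(0.0556, -0.1528, -0.3320)

φ1=0.0°: virtual centre (0.3570, 0.0000, -0.0347), radius l
φ2=120.0°: virtual centre (-0.1300, 0.2252, -0.1732), radius l
arm 3 at φ=240.0°: e+L cos θ3 = 0.3592;  centre 3 = (-0.1796, -0.3111, 0.0174)
|centre ₂|²−|centre ₁|² = -0.0310;  |centre ₃|²−|centre ₁|² = 0.0007
[-0.9739 0.4503 -0.2770]·P = -0.0310;  [-1.0732 -0.6222 0.1043]·P = 0.0007
det = 1.0893;  x = 0.0174+-0.1151z,  y = -0.0312+0.3661z
into |P−centre ₁|² = l²: 1.1473z² + 0.1247z + -0.0850 = 0;  Δ = 0.4058;  z = -0.3320 or 0.2233 → z<0 root = -0.3320
x = 0.0556, y = -0.1528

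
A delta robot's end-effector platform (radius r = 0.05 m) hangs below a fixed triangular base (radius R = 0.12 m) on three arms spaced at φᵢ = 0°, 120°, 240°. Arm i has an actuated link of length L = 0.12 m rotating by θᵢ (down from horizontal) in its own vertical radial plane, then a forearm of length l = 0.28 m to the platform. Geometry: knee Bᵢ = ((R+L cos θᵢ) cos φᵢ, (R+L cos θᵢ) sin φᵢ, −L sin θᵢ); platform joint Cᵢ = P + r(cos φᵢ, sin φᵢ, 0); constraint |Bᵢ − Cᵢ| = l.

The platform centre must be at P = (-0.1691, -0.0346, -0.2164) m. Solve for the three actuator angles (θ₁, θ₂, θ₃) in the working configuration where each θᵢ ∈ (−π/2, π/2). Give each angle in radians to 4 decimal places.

θ₁ = 1.3965, θ₂ = 0.2620, θ₃ = -0.1748

rotate P by −φ1: (-0.1691, -0.0346, -0.2164)
  A cos θ + B sin θ = C:  0.2391·cos θ + -0.2164·sin θ = -0.1716
  √(A²+B²)=0.3225;  θ1 = -0.7356+2.1321 ≈ 1.3965
φ2=120.0° → target in arm frame (0.0546, 0.1637)
  e−x'=0.0154;  (l²−L²−(e−x')²−y'²−z²)/2L = -0.0412
  θ2 = atan2(B,A) + arccos(C/0.2169) = 0.2620
rotate P by −φ3: (0.1145, -0.1291, -0.2164)
  e−x'=-0.0445;  (l²−L²−(e−x')²−y'²−z²)/2L = -0.0062
  γ=atan2(-0.2164,-0.0445)=-1.7737;  ψ=arccos(-0.0281)=1.5989;  θ3=γ+ψ≈-0.1748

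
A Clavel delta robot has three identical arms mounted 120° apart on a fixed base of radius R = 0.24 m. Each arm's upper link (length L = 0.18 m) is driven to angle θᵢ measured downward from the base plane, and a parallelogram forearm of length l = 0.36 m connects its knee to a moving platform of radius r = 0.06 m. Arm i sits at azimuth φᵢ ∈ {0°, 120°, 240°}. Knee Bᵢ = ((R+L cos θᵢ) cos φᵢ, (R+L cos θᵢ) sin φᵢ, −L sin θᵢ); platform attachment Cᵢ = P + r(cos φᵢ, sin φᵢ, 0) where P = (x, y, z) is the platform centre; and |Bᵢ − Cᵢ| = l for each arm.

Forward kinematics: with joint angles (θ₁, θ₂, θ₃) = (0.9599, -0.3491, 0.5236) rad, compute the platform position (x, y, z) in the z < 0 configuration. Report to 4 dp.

(-0.0729, 0.0468, -0.1707)

S1 = (0.2832·cos0.0°, 0.2832·sin0.0°, -0.1474) = (0.2832, 0.0000, -0.1474)
arm 2 at φ=120.0°: e+L cos θ2 = 0.3491;  S2 = (-0.1746, 0.3024, 0.0616)
arm 3 at φ=240.0°: e+L cos θ3 = 0.3359;  S3 = (-0.1679, -0.2909, -0.0900)
eliminate P² terms by subtracting sphere 1 from 2 and 3
[-0.9156 0.6047 0.4180]·P = 0.0237;  [-0.9024 -0.5818 0.1149]·P = 0.0189
Cramer: x(z) = -0.0234+0.2899z;  y(z) = 0.0038-0.2523z
into |P−S₁|² = l²: 1.1477z² + 0.1152z + -0.0138 = 0;  Δ = 0.0766;  z = -0.1707 or 0.0704 → z<0 root = -0.1707
x = -0.0729, y = 0.0468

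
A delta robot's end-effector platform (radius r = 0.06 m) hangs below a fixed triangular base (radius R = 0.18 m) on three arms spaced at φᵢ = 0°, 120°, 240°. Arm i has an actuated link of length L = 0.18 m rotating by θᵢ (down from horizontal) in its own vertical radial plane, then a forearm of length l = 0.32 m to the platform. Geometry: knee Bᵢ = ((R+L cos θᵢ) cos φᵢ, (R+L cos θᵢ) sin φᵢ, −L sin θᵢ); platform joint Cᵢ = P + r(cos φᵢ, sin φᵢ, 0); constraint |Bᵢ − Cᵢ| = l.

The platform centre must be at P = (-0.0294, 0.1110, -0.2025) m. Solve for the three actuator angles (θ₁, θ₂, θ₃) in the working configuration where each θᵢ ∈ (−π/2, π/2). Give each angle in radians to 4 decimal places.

θ₁ = 0.6980, θ₂ = -0.3486, θ₃ = 0.9600

arm 1 (φ=0.0°): x'=-0.0294, y'=0.1110
  A cos θ + B sin θ = C:  0.1494·cos θ + -0.2025·sin θ = -0.0157
  θ1 = atan2(B,A) + arccos(C/0.2516) = 0.6980
rotate P by −φ2: (0.1108, -0.0300, -0.2025)
  e−x'=0.0092;  (l²−L²−(e−x')²−y'²−z²)/2L = 0.0778
  √(A²+B²)=0.2027;  θ2 = -1.5255+1.1769 ≈ -0.3486
rotate P by −φ3: (-0.0814, -0.0810, -0.2025)
  A cos θ + B sin θ = C:  0.2014·cos θ + -0.2025·sin θ = -0.0504
  θ3 = atan2(B,A) + arccos(C/0.2856) = 0.9600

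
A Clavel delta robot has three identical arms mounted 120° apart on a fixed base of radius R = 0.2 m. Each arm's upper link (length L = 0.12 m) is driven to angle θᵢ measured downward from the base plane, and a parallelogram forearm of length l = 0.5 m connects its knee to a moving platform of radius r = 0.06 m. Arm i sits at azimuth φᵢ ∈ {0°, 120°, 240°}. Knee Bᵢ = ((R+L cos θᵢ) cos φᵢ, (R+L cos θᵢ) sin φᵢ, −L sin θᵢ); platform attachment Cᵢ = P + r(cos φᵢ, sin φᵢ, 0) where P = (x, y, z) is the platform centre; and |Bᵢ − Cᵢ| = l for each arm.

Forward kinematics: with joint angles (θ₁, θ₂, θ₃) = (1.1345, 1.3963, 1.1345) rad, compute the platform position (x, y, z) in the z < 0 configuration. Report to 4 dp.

arm 1 at φ=0.0°: ρ1 = 0.1907;  S1 = (0.1907, 0.0000, -0.1088)
arm 2 at φ=120.0°: ρ2 = 0.1608;  S2 = (-0.0804, 0.1393, -0.1182)
S3 = (0.1907·cos240.0°, 0.1907·sin240.0°, -0.1088) = (-0.0954, -0.1652, -0.1088)
subtract pairs → two planes through P
linear system: -0.5423x+0.2786y = -0.0084−-0.0188z; -0.5721x+-0.3303y = 0.0000−0.0000z
det = 0.3385;  x = 0.0082+-0.0184z,  y = -0.0141+0.0318z
sphere 1 gives Az²+Bz+C=0 with A=1.0014, B=0.2233, C=-0.2046;  B²−4AC=0.8696;  roots -0.5771, 0.3541;  negative root z = -0.5771
x = 0.0188, y = -0.0325

(0.0188, -0.0325, -0.5771)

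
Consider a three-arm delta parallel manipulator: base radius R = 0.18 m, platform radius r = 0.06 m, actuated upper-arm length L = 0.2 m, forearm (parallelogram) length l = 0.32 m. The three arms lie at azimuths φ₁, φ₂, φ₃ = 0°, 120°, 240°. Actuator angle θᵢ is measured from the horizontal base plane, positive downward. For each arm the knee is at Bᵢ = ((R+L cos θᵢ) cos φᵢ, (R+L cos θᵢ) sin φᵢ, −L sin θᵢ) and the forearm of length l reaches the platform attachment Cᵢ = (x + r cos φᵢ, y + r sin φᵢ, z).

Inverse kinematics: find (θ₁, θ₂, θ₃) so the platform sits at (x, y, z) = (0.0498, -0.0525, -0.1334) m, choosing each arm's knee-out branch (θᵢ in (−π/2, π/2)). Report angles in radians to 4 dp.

φ1=0.0° → target in arm frame (0.0498, -0.0525)
  e−x'=0.0702;  (l²−L²−(e−x')²−y'²−z²)/2L = 0.0923
  θ1 = atan2(B,A) + arccos(C/0.1507) = -0.1746
rotate P by −φ2: (-0.0704, -0.0169, -0.1334)
  A=0.1904, B=-0.1334, C=(l²−L²−A²−y'²−z²)/(2L)=0.0202
  √(A²+B²)=0.2325;  θ2 = -0.6112+1.4838 ≈ 0.8726
arm 3 (φ=240.0°): x'=0.0206, y'=0.0694
  A cos θ + B sin θ = C:  0.0994·cos θ + -0.1334·sin θ = 0.0748
  θ3 = atan2(B,A) + arccos(C/0.1664) = 0.1745

θ₁ = -0.1746, θ₂ = 0.8726, θ₃ = 0.1745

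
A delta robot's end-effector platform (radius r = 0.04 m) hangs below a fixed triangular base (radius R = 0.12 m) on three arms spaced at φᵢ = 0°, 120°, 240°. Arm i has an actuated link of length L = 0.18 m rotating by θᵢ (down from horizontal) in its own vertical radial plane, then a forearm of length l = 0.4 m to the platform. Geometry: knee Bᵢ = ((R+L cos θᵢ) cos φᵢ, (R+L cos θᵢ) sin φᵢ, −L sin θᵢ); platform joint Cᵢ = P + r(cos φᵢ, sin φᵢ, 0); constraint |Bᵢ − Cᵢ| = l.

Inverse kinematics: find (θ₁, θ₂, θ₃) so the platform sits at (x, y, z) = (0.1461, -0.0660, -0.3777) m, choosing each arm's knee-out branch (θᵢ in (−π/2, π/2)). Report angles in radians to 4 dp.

φ1=0.0° → target in arm frame (0.1461, -0.0660)
  A=-0.0661, B=-0.3777, C=(l²−L²−A²−y'²−z²)/(2L)=-0.0661
  √(A²+B²)=0.3834;  θ1 = -1.7440+1.7439 ≈ -0.0001
φ2=120.0° → target in arm frame (-0.1302, -0.0935)
  e−x'=0.2102;  (l²−L²−(e−x')²−y'²−z²)/2L = -0.1889
  θ2 = atan2(B,A) + arccos(C/0.4323) = 0.9600
φ3=240.0° → target in arm frame (-0.0159, 0.1595)
  A cos θ + B sin θ = C:  0.0959·cos θ + -0.3777·sin θ = -0.1381
  θ3 = atan2(B,A) + arccos(C/0.3897) = 0.6108

θ₁ = -0.0001, θ₂ = 0.9600, θ₃ = 0.6108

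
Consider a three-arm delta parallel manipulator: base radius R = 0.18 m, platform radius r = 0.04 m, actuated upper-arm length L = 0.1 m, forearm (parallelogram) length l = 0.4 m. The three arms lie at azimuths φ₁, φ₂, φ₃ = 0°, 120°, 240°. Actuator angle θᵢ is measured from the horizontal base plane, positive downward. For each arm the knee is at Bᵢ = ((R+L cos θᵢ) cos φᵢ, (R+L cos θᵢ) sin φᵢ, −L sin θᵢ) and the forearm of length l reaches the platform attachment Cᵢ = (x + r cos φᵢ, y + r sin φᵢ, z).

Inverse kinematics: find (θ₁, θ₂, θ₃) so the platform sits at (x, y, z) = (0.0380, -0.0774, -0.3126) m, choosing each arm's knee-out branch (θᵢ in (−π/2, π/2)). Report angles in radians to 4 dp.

φ1=0.0° → target in arm frame (0.0380, -0.0774)
  A=0.1020, B=-0.3126, C=(l²−L²−A²−y'²−z²)/(2L)=0.1794
  √(A²+B²)=0.3288;  θ1 = -1.2554+0.9936 ≈ -0.2618
arm 2 (φ=120.0°): x'=-0.0860, y'=0.0058
  A cos θ + B sin θ = C:  0.2260·cos θ + -0.3126·sin θ = 0.0058
  θ2 = atan2(B,A) + arccos(C/0.3858) = 0.6110
rotate P by −φ3: (0.0480, 0.0716, -0.3126)
  A cos θ + B sin θ = C:  0.0920·cos θ + -0.3126·sin θ = 0.1935
  γ=atan2(-0.3126,0.0920)=-1.2847;  ψ=arccos(0.5938)=0.9351;  θ3=γ+ψ≈-0.3496

θ₁ = -0.2618, θ₂ = 0.6110, θ₃ = -0.3496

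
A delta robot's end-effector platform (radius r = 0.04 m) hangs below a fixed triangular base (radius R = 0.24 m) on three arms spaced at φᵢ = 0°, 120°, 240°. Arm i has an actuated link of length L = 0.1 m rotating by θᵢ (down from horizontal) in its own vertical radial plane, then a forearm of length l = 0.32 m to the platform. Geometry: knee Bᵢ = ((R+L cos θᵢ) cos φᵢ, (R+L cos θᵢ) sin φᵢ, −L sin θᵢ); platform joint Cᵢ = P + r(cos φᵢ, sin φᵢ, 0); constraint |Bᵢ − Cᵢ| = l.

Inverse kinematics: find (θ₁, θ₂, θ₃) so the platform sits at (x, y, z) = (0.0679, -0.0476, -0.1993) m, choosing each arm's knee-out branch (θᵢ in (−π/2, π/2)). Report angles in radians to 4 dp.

θ₁ = -0.1752, θ₂ = 1.3091, θ₃ = 0.6109

φ1=0.0° → target in arm frame (0.0679, -0.0476)
  e−x'=0.1321;  (l²−L²−(e−x')²−y'²−z²)/2L = 0.1648
  θ1 = atan2(B,A) + arccos(C/0.2391) = -0.1752
arm 2 (φ=120.0°): x'=-0.0752, y'=-0.0350
  A=0.2752, B=-0.1993, C=(l²−L²−A²−y'²−z²)/(2L)=-0.1213
  γ=atan2(-0.1993,0.2752)=-0.6268;  ψ=arccos(-0.3571)=1.9360;  θ2=γ+ψ≈1.3091
φ3=240.0° → target in arm frame (0.0073, 0.0826)
  A=0.1927, B=-0.1993, C=(l²−L²−A²−y'²−z²)/(2L)=0.0436
  √(A²+B²)=0.2772;  θ3 = -0.8022+1.4130 ≈ 0.6109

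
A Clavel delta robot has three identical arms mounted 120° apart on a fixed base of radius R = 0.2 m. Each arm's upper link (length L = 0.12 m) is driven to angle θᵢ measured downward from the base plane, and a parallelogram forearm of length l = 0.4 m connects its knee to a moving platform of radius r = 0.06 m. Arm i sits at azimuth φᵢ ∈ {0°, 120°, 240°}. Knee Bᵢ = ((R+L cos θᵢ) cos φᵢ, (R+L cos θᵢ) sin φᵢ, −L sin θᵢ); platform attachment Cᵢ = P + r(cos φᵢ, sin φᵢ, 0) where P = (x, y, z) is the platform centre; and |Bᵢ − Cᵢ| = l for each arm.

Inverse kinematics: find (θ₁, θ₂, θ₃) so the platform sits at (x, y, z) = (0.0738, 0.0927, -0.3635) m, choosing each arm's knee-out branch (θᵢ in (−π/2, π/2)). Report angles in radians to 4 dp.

θ₁ = 0.1746, θ₂ = 0.3488, θ₃ = 1.1345

φ1=0.0° → target in arm frame (0.0738, 0.0927)
  e−x'=0.0662;  (l²−L²−(e−x')²−y'²−z²)/2L = 0.0021
  √(A²+B²)=0.3695;  θ1 = -1.3907+1.5652 ≈ 0.1746
arm 2 (φ=120.0°): x'=0.0434, y'=-0.1103
  e−x'=0.0966;  (l²−L²−(e−x')²−y'²−z²)/2L = -0.0334
  γ=atan2(-0.3635,0.0966)=-1.3110;  ψ=arccos(-0.0889)=1.6598;  θ2=γ+ψ≈0.3488
arm 3 (φ=240.0°): x'=-0.1172, y'=0.0176
  A=0.2572, B=-0.3635, C=(l²−L²−A²−y'²−z²)/(2L)=-0.2208
  γ=atan2(-0.3635,0.2572)=-0.9550;  ψ=arccos(-0.4958)=2.0895;  θ3=γ+ψ≈1.1345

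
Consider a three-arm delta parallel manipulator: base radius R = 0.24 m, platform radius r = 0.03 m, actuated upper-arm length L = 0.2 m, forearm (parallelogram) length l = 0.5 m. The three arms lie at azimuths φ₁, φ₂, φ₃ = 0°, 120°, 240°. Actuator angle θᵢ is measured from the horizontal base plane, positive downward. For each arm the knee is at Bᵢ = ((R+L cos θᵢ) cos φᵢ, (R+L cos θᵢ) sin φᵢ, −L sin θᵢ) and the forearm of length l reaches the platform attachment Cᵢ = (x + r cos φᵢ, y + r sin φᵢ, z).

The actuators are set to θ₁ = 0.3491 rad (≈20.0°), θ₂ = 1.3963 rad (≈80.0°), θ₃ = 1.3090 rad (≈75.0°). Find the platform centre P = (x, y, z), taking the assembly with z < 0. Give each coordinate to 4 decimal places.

O1 = (0.3979·cos0.0°, 0.3979·sin0.0°, -0.0684) = (0.3979, 0.0000, -0.0684)
O2 = (0.2447·cos120.0°, 0.2447·sin120.0°, -0.1970) = (-0.1224, 0.2119, -0.1970)
arm 3 at φ=240.0°: e+L cos θ3 = 0.2618;  O3 = (-0.1309, -0.2267, -0.1932)
|O₂|²−|O₁|² = -0.0643;  |O₃|²−|O₁|² = -0.0572
plane₁₂: -1.0406x+0.4239y+-0.2571z = -0.0643
Cramer: x(z) = 0.0581-0.2417z;  y(z) = -0.0093+0.0133z
into |P−O₁|² = l²: 1.0586z² + 0.3008z + -0.1297 = 0;  Δ = 0.6398;  z = -0.5199 or 0.2357 → z<0 root = -0.5199
x = 0.1837, y = -0.0162

(0.1837, -0.0162, -0.5199)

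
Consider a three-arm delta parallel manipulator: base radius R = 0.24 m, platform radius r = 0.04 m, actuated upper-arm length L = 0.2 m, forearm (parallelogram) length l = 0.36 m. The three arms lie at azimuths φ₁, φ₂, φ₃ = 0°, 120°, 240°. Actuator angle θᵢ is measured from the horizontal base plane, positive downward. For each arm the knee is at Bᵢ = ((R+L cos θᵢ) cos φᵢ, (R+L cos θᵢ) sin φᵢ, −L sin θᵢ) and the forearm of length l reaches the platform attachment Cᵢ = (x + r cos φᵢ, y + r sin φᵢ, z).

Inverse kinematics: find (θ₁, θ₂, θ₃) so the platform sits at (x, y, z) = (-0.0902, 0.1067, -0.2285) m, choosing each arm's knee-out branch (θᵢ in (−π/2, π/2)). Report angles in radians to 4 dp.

θ₁ = 1.3088, θ₂ = -0.0873, θ₃ = 1.1347

φ1=0.0° → target in arm frame (-0.0902, 0.1067)
  A=0.2902, B=-0.2285, C=(l²−L²−A²−y'²−z²)/(2L)=-0.1455
  √(A²+B²)=0.3694;  θ1 = -0.6670+1.9758 ≈ 1.3088
rotate P by −φ2: (0.1375, 0.0248, -0.2285)
  A=0.0625, B=-0.2285, C=(l²−L²−A²−y'²−z²)/(2L)=0.0822
  θ2 = atan2(B,A) + arccos(C/0.2369) = -0.0873
φ3=240.0° → target in arm frame (-0.0473, -0.1315)
  e−x'=0.2473;  (l²−L²−(e−x')²−y'²−z²)/2L = -0.1026
  γ=atan2(-0.2285,0.2473)=-0.7459;  ψ=arccos(-0.3048)=1.8806;  θ3=γ+ψ≈1.1347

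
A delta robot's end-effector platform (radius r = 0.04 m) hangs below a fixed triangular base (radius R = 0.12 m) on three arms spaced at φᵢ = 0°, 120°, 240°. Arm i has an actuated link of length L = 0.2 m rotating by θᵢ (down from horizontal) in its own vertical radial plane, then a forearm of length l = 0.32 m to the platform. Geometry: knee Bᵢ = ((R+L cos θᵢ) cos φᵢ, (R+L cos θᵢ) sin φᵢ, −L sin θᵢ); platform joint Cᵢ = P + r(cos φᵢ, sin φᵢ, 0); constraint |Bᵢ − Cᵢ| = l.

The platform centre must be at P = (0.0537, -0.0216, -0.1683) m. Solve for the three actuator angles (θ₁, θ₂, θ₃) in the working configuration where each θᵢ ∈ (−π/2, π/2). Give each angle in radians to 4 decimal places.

θ₁ = -0.3492, θ₂ = 0.4367, θ₃ = 0.1747

rotate P by −φ1: (0.0537, -0.0216, -0.1683)
  A cos θ + B sin θ = C:  0.0263·cos θ + -0.1683·sin θ = 0.0823
  √(A²+B²)=0.1703;  θ1 = -1.4158+1.0666 ≈ -0.3492
φ2=120.0° → target in arm frame (-0.0456, -0.0357)
  e−x'=0.1256;  (l²−L²−(e−x')²−y'²−z²)/2L = 0.0426
  θ2 = atan2(B,A) + arccos(C/0.2100) = 0.4367
arm 3 (φ=240.0°): x'=-0.0081, y'=0.0573
  A=0.0881, B=-0.1683, C=(l²−L²−A²−y'²−z²)/(2L)=0.0576
  γ=atan2(-0.1683,0.0881)=-1.0883;  ψ=arccos(0.3029)=1.2630;  θ3=γ+ψ≈0.1747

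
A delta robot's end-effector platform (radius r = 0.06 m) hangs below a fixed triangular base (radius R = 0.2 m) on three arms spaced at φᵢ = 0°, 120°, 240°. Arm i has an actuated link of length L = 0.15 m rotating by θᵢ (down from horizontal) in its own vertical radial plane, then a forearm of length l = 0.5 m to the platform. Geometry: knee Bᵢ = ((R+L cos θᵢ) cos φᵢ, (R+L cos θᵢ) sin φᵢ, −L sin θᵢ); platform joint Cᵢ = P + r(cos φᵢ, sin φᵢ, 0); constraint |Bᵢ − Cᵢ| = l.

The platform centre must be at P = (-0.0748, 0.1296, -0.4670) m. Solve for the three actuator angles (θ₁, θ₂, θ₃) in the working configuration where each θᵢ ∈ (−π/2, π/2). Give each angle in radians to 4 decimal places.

θ₁ = 0.7856, θ₂ = -0.0872, θ₃ = 0.7857

rotate P by −φ1: (-0.0748, 0.1296, -0.4670)
  A cos θ + B sin θ = C:  0.2148·cos θ + -0.4670·sin θ = -0.1784
  √(A²+B²)=0.5140;  θ1 = -1.1397+1.9253 ≈ 0.7856
arm 2 (φ=120.0°): x'=0.1496, y'=0.0000
  A cos θ + B sin θ = C:  -0.0096·cos θ + -0.4670·sin θ = 0.0311
  θ2 = atan2(B,A) + arccos(C/0.4671) = -0.0872
arm 3 (φ=240.0°): x'=-0.0748, y'=-0.1296
  e−x'=0.2148;  (l²−L²−(e−x')²−y'²−z²)/2L = -0.1784
  γ=atan2(-0.4670,0.2148)=-1.1396;  ψ=arccos(-0.3471)=1.9253;  θ3=γ+ψ≈0.7857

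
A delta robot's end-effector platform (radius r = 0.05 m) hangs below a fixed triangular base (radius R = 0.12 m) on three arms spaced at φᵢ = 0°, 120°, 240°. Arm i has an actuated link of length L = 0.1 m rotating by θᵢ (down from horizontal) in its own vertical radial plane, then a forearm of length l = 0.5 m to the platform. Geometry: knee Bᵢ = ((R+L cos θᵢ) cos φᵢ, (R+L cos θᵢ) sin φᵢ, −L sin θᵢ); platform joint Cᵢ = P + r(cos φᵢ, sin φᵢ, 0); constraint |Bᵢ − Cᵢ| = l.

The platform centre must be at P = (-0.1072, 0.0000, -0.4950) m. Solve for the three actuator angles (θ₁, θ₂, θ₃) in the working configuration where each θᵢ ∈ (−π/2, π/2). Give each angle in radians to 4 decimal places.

arm 1 (φ=0.0°): x'=-0.1072, y'=0.0000
  A cos θ + B sin θ = C:  0.1772·cos θ + -0.4950·sin θ = -0.1821
  θ1 = atan2(B,A) + arccos(C/0.5258) = 0.6975
arm 2 (φ=120.0°): x'=0.0536, y'=0.0928
  e−x'=0.0164;  (l²−L²−(e−x')²−y'²−z²)/2L = -0.0696
  γ=atan2(-0.4950,0.0164)=-1.5377;  ψ=arccos(-0.1405)=1.7117;  θ2=γ+ψ≈0.1740
arm 3 (φ=240.0°): x'=0.0536, y'=-0.0928
  e−x'=0.0164;  (l²−L²−(e−x')²−y'²−z²)/2L = -0.0696
  γ=atan2(-0.4950,0.0164)=-1.5377;  ψ=arccos(-0.1405)=1.7117;  θ3=γ+ψ≈0.1740

θ₁ = 0.6975, θ₂ = 0.1740, θ₃ = 0.1740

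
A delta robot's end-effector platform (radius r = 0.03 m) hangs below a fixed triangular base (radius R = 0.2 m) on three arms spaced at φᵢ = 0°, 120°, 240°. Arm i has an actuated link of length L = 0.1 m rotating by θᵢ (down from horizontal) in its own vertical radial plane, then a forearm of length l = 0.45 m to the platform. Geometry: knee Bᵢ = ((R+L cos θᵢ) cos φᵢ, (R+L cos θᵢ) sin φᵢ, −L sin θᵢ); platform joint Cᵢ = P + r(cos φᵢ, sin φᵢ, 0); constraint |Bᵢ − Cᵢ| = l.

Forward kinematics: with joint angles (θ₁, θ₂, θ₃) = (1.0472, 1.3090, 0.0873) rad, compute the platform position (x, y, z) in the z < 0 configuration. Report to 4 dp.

(-0.0386, -0.1222, -0.4340)

O1 = (0.2200·cos0.0°, 0.2200·sin0.0°, -0.0866) = (0.2200, 0.0000, -0.0866)
O2 = (0.1959·cos120.0°, 0.1959·sin120.0°, -0.0966) = (-0.0979, 0.1696, -0.0966)
φ3=240.0°: virtual centre (-0.1348, -0.2335, -0.0087), radius l
subtract pairs → two planes through P
linear system: -0.6359x+0.3393y = -0.0082−-0.0200z; -0.7096x+-0.4670y = 0.0169−0.1558z
det = 0.5377;  x = -0.0035+0.0809z,  y = -0.0308+0.2106z
into |P−O₁|² = l²: 1.0509z² + 0.1241z + -0.1441 = 0;  Δ = 0.6211;  z = -0.4340 or 0.3159 → z<0 root = -0.4340
x = -0.0386, y = -0.1222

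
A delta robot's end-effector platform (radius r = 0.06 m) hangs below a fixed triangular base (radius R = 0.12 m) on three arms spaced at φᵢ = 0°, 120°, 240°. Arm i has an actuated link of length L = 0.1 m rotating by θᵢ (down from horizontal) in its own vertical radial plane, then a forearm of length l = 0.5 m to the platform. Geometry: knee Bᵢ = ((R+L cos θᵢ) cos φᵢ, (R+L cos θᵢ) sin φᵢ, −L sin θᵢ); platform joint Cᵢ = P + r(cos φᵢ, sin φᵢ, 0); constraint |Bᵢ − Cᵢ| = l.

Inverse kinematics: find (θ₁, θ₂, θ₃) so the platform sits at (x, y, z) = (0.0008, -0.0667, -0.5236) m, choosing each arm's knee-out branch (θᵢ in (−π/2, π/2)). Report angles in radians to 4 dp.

arm 1 (φ=0.0°): x'=0.0008, y'=-0.0667
  e−x'=0.0592;  (l²−L²−(e−x')²−y'²−z²)/2L = -0.2106
  γ=atan2(-0.5236,0.0592)=-1.4582;  ψ=arccos(-0.3996)=1.9819;  θ1=γ+ψ≈0.5236
rotate P by −φ2: (-0.0582, 0.0327, -0.5236)
  A=0.1182, B=-0.5236, C=(l²−L²−A²−y'²−z²)/(2L)=-0.2459
  √(A²+B²)=0.5368;  θ2 = -1.3488+2.0467 ≈ 0.6979
φ3=240.0° → target in arm frame (0.0574, 0.0340)
  A=0.0026, B=-0.5236, C=(l²−L²−A²−y'²−z²)/(2L)=-0.1766
  γ=atan2(-0.5236,0.0026)=-1.5658;  ψ=arccos(-0.3373)=1.9148;  θ3=γ+ψ≈0.3491

θ₁ = 0.5236, θ₂ = 0.6979, θ₃ = 0.3491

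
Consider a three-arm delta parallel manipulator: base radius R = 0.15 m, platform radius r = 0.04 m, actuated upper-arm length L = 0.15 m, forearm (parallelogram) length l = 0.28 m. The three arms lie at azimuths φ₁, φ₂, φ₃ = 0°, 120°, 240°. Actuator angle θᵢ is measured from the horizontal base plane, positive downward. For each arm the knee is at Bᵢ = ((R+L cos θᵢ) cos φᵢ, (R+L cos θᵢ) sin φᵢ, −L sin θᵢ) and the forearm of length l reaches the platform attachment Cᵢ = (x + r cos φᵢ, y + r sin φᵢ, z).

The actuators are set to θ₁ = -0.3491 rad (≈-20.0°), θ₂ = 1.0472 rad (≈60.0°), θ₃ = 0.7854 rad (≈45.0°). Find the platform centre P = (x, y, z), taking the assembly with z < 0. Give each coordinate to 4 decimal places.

φ1=0.0°: virtual centre (0.2510, 0.0000, 0.0513), radius l
φ2=120.0°: virtual centre (-0.0925, 0.1602, -0.1299), radius l
φ3=240.0°: virtual centre (-0.1080, -0.1871, -0.1061), radius l
subtract pairs → two planes through P
plane₁₂: -0.6869x+0.3204y+-0.3624z = -0.0145
Cramer: x(z) = 0.0162-0.4855z;  y(z) = -0.0106+0.0903z
into |P−centre ₁|² = l²: 1.2438z² + 0.1234z + -0.0205 = 0;  Δ = 0.1175;  z = -0.1874 or 0.0882 → z<0 root = -0.1874
x = 0.1072, y = -0.0275

(0.1072, -0.0275, -0.1874)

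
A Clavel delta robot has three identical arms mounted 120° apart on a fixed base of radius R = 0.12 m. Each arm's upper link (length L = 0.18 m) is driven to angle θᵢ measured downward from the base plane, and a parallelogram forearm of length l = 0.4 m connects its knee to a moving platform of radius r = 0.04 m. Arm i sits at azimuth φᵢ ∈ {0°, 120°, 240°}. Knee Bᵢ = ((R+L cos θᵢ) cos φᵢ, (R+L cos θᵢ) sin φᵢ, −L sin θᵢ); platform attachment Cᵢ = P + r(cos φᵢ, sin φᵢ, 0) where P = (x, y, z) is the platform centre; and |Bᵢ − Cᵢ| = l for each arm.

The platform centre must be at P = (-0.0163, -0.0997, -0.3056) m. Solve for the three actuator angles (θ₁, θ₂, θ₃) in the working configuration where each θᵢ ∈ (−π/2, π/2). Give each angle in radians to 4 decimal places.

φ1=0.0° → target in arm frame (-0.0163, -0.0997)
  A cos θ + B sin θ = C:  0.0963·cos θ + -0.3056·sin θ = 0.0417
  γ=atan2(-0.3056,0.0963)=-1.2655;  ψ=arccos(0.1300)=1.4404;  θ1=γ+ψ≈0.1749
φ2=120.0° → target in arm frame (-0.0782, 0.0640)
  A cos θ + B sin θ = C:  0.1582·cos θ + -0.3056·sin θ = 0.0141
  θ2 = atan2(B,A) + arccos(C/0.3441) = 0.4365
φ3=240.0° → target in arm frame (0.0945, 0.0357)
  e−x'=-0.0145;  (l²−L²−(e−x')²−y'²−z²)/2L = 0.0909
  √(A²+B²)=0.3059;  θ3 = -1.6182+1.2691 ≈ -0.3490

θ₁ = 0.1749, θ₂ = 0.4365, θ₃ = -0.3490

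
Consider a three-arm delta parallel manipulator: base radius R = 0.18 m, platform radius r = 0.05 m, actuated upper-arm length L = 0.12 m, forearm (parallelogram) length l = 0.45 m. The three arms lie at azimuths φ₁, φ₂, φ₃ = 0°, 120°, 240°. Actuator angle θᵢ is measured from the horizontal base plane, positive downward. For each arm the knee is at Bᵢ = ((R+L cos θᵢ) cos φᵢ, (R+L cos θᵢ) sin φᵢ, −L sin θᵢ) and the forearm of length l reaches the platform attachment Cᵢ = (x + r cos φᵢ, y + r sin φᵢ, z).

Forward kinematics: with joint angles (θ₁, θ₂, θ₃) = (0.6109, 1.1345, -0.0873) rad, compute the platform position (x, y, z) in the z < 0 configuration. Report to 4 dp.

(-0.0055, -0.1577, -0.4195)

arm 1 at φ=0.0°: e+L cos θ1 = 0.2283;  centre 1 = (0.2283, 0.0000, -0.0688)
arm 2 at φ=120.0°: e+L cos θ2 = 0.1807;  centre 2 = (-0.0904, 0.1565, -0.1088)
centre 3 = (0.2495·cos240.0°, 0.2495·sin240.0°, 0.0105) = (-0.1248, -0.2161, 0.0105)
subtract pairs → two planes through P
linear system: -0.6373x+0.3130y = -0.0124−-0.0799z; -0.7061x+-0.4322y = 0.0055−0.1586z
Cramer: x(z) = 0.0073+0.0305z;  y(z) = -0.0247+0.3171z
sphere 1 gives Az²+Bz+C=0 with A=1.1015, B=0.1085, C=-0.1483;  B²−4AC=0.6652;  roots -0.4195, 0.3210;  negative root z = -0.4195
x = -0.0055, y = -0.1577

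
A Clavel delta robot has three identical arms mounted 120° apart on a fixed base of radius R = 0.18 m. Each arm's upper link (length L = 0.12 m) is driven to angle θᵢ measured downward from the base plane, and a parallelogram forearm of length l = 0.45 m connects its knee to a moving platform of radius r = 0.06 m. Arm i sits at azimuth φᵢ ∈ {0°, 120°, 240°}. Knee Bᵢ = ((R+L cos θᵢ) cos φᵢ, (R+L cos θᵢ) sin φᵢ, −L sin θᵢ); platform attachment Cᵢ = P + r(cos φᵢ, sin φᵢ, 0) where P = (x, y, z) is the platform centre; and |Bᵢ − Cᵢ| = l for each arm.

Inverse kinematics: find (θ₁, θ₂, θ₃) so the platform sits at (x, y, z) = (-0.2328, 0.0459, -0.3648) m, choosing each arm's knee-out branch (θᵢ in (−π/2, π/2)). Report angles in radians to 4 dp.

rotate P by −φ1: (-0.2328, 0.0459, -0.3648)
  A cos θ + B sin θ = C:  0.3528·cos θ + -0.3648·sin θ = -0.2981
  γ=atan2(-0.3648,0.3528)=-0.8021;  ψ=arccos(-0.5875)=2.1987;  θ1=γ+ψ≈1.3966
rotate P by −φ2: (0.1562, 0.1787, -0.3648)
  A cos θ + B sin θ = C:  -0.0362·cos θ + -0.3648·sin θ = 0.0908
  γ=atan2(-0.3648,-0.0362)=-1.6696;  ψ=arccos(0.2477)=1.3205;  θ2=γ+ψ≈-0.3491
φ3=240.0° → target in arm frame (0.0766, -0.2246)
  A cos θ + B sin θ = C:  0.0434·cos θ + -0.3648·sin θ = 0.0113
  θ3 = atan2(B,A) + arccos(C/0.3674) = 0.0875

θ₁ = 1.3966, θ₂ = -0.3491, θ₃ = 0.0875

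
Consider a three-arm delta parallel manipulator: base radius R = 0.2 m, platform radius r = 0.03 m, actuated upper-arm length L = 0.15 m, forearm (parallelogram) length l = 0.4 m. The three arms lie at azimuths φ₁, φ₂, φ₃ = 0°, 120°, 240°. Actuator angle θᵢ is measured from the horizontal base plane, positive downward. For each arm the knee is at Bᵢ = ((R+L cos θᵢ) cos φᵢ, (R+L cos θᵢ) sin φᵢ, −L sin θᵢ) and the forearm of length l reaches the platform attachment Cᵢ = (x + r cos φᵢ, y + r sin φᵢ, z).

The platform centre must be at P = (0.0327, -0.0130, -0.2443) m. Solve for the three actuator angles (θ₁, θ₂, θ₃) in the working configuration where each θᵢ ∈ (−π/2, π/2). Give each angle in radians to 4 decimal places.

θ₁ = -0.2625, θ₂ = 0.2618, θ₃ = 0.0872

arm 1 (φ=0.0°): x'=0.0327, y'=-0.0130
  A cos θ + B sin θ = C:  0.1373·cos θ + -0.2443·sin θ = 0.1960
  γ=atan2(-0.2443,0.1373)=-1.0588;  ψ=arccos(0.6994)=0.7963;  θ1=γ+ψ≈-0.2625
arm 2 (φ=120.0°): x'=-0.0276, y'=-0.0218
  A cos θ + B sin θ = C:  0.1976·cos θ + -0.2443·sin θ = 0.1276
  √(A²+B²)=0.3142;  θ2 = -0.8907+1.1525 ≈ 0.2618
arm 3 (φ=240.0°): x'=-0.0051, y'=0.0348
  A=0.1751, B=-0.2443, C=(l²−L²−A²−y'²−z²)/(2L)=0.1532
  √(A²+B²)=0.3006;  θ3 = -0.9489+1.0361 ≈ 0.0872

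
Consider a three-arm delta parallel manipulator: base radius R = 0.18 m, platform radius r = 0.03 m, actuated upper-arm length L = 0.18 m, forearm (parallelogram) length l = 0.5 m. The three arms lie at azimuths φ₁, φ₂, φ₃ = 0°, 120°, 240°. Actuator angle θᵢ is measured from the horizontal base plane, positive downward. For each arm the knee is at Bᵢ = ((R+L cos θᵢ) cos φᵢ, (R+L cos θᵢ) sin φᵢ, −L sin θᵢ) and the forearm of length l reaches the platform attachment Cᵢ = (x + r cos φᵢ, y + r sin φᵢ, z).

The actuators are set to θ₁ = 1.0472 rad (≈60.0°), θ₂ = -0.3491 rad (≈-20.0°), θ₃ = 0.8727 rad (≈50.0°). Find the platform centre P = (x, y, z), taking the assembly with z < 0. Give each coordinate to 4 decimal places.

O1 = (0.2400·cos0.0°, 0.2400·sin0.0°, -0.1559) = (0.2400, 0.0000, -0.1559)
φ2=120.0°: virtual centre (-0.1596, 0.2764, 0.0616), radius l
φ3=240.0°: virtual centre (-0.1328, -0.2301, -0.1379), radius l
subtract pairs → two planes through P
plane₁₂: -0.7991x+0.5528y+0.4349z = 0.0237
Cramer: x(z) = -0.0195+0.2821z;  y(z) = 0.0148-0.3789z
into |P−O₁|² = l²: 1.2232z² + 0.1542z + -0.1582 = 0;  Δ = 0.7976;  z = -0.4281 or 0.3020 → z<0 root = -0.4281
x = -0.1402, y = 0.1770

(-0.1402, 0.1770, -0.4281)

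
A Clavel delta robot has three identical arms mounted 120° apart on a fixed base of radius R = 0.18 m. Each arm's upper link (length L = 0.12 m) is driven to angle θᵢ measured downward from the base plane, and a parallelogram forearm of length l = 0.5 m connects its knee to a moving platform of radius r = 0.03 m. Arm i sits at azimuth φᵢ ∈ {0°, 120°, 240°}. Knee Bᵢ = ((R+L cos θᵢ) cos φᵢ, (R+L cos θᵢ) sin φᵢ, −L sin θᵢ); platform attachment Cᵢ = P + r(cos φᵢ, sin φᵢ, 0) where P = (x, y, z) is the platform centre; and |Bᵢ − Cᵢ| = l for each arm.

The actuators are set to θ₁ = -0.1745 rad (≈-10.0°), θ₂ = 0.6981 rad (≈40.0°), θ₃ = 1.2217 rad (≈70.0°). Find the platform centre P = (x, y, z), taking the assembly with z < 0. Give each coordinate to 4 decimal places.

(0.1674, 0.0757, -0.4630)

φ1=0.0°: virtual centre (0.2682, 0.0000, 0.0208), radius l
arm 2 at φ=120.0°: e+L cos θ2 = 0.2419;  O2 = (-0.1210, 0.2095, -0.0771)
φ3=240.0°: virtual centre (-0.0955, -0.1655, -0.1128), radius l
subtract pairs → two planes through P
linear system: -0.7783x+0.4190y = -0.0079−-0.1959z; -0.7274x+-0.3309y = -0.0231−-0.2672z
Cramer: x(z) = 0.0219-0.3144z;  y(z) = 0.0218-0.1164z
sphere 1 gives Az²+Bz+C=0 with A=1.1124, B=0.1081, C=-0.1884;  B²−4AC=0.8501;  roots -0.4630, 0.3658;  negative root z = -0.4630
x = 0.1674, y = 0.0757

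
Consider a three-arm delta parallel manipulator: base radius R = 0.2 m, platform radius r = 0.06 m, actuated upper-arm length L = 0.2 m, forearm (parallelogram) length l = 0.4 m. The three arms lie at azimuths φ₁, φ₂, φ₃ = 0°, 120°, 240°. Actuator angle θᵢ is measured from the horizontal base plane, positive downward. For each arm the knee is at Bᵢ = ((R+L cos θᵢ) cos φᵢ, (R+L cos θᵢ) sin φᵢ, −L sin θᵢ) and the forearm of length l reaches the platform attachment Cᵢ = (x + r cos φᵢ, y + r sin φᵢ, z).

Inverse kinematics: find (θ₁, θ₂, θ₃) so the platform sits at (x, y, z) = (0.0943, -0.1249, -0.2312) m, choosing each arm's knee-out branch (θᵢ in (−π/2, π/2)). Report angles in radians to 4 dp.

arm 1 (φ=0.0°): x'=0.0943, y'=-0.1249
  e−x'=0.0457;  (l²−L²−(e−x')²−y'²−z²)/2L = 0.1221
  √(A²+B²)=0.2357;  θ1 = -1.3756+1.0260 ≈ -0.3497
arm 2 (φ=120.0°): x'=-0.1553, y'=-0.0192
  e−x'=0.2953;  (l²−L²−(e−x')²−y'²−z²)/2L = -0.0526
  γ=atan2(-0.2312,0.2953)=-0.6642;  ψ=arccos(-0.1402)=1.7115;  θ2=γ+ψ≈1.0473
φ3=240.0° → target in arm frame (0.0610, 0.1441)
  e−x'=0.0790;  (l²−L²−(e−x')²−y'²−z²)/2L = 0.0988
  θ3 = atan2(B,A) + arccos(C/0.2443) = -0.0873

θ₁ = -0.3497, θ₂ = 1.0473, θ₃ = -0.0873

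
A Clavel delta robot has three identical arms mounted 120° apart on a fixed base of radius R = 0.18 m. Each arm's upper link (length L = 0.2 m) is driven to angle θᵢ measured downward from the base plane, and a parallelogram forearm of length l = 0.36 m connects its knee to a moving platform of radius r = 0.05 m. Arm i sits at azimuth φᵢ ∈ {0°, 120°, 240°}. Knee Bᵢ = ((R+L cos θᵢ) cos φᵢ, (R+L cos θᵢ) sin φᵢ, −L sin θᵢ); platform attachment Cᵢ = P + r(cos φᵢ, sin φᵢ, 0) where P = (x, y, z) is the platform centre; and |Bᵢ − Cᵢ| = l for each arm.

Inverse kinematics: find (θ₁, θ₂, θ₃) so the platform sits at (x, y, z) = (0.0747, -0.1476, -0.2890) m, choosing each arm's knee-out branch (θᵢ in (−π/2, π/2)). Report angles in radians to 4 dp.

θ₁ = 0.3492, θ₂ = 1.3092, θ₃ = 0.2619

φ1=0.0° → target in arm frame (0.0747, -0.1476)
  A cos θ + B sin θ = C:  0.0553·cos θ + -0.2890·sin θ = -0.0469
  θ1 = atan2(B,A) + arccos(C/0.2942) = 0.3492
rotate P by −φ2: (-0.1652, 0.0091, -0.2890)
  e−x'=0.2952;  (l²−L²−(e−x')²−y'²−z²)/2L = -0.2028
  θ2 = atan2(B,A) + arccos(C/0.4131) = 1.3092
arm 3 (φ=240.0°): x'=0.0905, y'=0.1385
  e−x'=0.0395;  (l²−L²−(e−x')²−y'²−z²)/2L = -0.0367
  θ3 = atan2(B,A) + arccos(C/0.2917) = 0.2619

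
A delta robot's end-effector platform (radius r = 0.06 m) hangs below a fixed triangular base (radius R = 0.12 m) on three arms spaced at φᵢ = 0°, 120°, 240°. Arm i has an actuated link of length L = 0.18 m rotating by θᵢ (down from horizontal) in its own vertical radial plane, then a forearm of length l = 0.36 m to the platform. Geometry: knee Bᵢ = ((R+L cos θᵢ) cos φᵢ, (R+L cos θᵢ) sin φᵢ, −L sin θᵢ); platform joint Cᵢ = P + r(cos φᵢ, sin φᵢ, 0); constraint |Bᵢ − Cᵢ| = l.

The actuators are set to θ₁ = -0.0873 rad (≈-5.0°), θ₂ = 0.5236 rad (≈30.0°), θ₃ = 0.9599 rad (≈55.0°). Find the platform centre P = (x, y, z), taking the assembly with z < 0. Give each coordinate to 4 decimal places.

(0.1441, 0.0776, -0.3227)

φ1=0.0°: virtual centre (0.2393, 0.0000, 0.0157), radius l
arm 2 at φ=120.0°: (R−r)+L cos θ2 = 0.2159;  O2 = (-0.1079, 0.1870, -0.0900)
arm 3 at φ=240.0°: (R−r)+L cos θ3 = 0.1632;  O3 = (-0.0816, -0.1414, -0.1474)
|O₂|²−|O₁|² = -0.0028;  |O₃|²−|O₁|² = -0.0091
linear system: -0.6945x+0.3739y = -0.0028−-0.2114z; -0.6419x+-0.2828y = -0.0091−-0.3263z
det = 0.4364;  x = 0.0096+-0.4165z,  y = 0.0104+-0.2083z
quadratic in z: (1.2169)z²+(0.1556)z+(-0.0765)=0, √Δ=0.6297 → z ∈ {-0.3227, 0.1948}; z = -0.3227 (taking z<0)
x = 0.1441, y = 0.0776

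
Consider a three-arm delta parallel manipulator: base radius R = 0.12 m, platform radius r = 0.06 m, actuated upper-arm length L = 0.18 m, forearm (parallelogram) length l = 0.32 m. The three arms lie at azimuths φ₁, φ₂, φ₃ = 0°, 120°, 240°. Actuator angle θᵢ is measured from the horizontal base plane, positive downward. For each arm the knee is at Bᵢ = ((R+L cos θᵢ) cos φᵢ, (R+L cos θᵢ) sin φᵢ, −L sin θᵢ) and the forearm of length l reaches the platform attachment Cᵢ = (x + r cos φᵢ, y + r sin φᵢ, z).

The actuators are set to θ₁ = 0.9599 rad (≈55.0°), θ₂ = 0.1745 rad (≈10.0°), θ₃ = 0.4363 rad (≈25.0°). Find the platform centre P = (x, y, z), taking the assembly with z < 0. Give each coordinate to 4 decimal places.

(-0.1152, 0.0340, -0.3014)

arm 1 at φ=0.0°: ρ1 = 0.1632;  S1 = (0.1632, 0.0000, -0.1474)
S2 = (0.2373·cos120.0°, 0.2373·sin120.0°, -0.0313) = (-0.1186, 0.2055, -0.0313)
arm 3 at φ=240.0°: ρ3 = 0.2231;  S3 = (-0.1116, -0.1932, -0.0761)
eliminate P² terms by subtracting sphere 1 from 2 and 3
linear system: -0.5638x+0.4110y = 0.0089−0.2324z; -0.5496x+-0.3865y = 0.0072−0.1428z
det = 0.4438;  x = -0.0144+0.3346z,  y = 0.0019+-0.1065z
into |P−S₁|² = l²: 1.1233z² + 0.1756z + -0.0491 = 0;  Δ = 0.2515;  z = -0.3014 or 0.1450 → z<0 root = -0.3014
x = -0.1152, y = 0.0340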